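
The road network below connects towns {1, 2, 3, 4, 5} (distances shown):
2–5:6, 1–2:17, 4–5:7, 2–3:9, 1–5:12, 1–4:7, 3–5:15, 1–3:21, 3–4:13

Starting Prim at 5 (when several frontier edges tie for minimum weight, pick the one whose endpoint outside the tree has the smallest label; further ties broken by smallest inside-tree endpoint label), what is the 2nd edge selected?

4-5

Prim, starting at 5.
Step 1: cheapest edge leaving the tree is 2–5 (6); add 2.
Step 2: cheapest edge leaving the tree is 4–5 (7); add 4.
Step 3: cheapest edge leaving the tree is 1–4 (7); add 1.
Step 4: cheapest edge leaving the tree is 2–3 (9); add 3.
The 2nd edge added is 4–5.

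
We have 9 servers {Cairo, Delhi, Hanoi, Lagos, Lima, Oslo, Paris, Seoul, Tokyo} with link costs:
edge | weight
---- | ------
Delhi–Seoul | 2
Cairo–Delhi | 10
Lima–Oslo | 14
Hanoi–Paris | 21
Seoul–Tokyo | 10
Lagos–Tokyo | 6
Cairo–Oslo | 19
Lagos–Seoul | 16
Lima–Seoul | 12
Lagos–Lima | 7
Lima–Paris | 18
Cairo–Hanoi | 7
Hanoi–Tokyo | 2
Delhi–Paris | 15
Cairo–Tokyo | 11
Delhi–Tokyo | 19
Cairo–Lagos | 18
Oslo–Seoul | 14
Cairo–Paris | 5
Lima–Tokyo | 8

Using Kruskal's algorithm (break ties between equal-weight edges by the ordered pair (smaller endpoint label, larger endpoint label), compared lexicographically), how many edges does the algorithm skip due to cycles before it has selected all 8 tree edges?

4

Kruskal's algorithm — process edges by increasing weight (ties by edge label):
Delhi–Seoul (2): add — endpoints in different components.
Hanoi–Tokyo (2): add — endpoints in different components.
Cairo–Paris (5): add — endpoints in different components.
Lagos–Tokyo (6): add — endpoints in different components.
Cairo–Hanoi (7): add — endpoints in different components.
Lagos–Lima (7): add — endpoints in different components.
Lima–Tokyo (8): skip — Lima and Tokyo already connected.
Cairo–Delhi (10): add — endpoints in different components.
Seoul–Tokyo (10): skip — Seoul and Tokyo already connected.
Cairo–Tokyo (11): skip — Cairo and Tokyo already connected.
Lima–Seoul (12): skip — Lima and Seoul already connected.
Lima–Oslo (14): add — endpoints in different components.
Edges rejected before the tree was complete: 4.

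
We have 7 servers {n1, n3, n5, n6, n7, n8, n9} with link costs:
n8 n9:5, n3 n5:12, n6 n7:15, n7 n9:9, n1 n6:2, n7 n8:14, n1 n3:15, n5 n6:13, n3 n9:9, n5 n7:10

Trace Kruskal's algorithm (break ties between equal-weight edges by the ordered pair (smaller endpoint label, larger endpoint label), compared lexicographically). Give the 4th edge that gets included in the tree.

Kruskal: consider edges lightest-first.
n1 n6 (2): add — endpoints in different components.
n8 n9 (5): add — endpoints in different components.
n3 n9 (9): add — endpoints in different components.
n7 n9 (9): add — endpoints in different components.
n5 n7 (10): add — endpoints in different components.
n3 n5 (12): skip — n5 and n3 already connected.
n5 n6 (13): add — endpoints in different components.
The 4th edge added is n7 n9.

n7-n9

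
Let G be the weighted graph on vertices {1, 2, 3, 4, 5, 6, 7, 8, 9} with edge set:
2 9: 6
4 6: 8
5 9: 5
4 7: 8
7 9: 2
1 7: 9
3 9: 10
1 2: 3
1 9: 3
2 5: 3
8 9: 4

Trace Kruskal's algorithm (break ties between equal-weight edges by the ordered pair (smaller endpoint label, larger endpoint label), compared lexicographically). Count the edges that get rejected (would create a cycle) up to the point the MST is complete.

3

Sort edges by weight, then run Kruskal:
7 9 (2): add — endpoints in different components.
1 2 (3): add — endpoints in different components.
1 9 (3): add — endpoints in different components.
2 5 (3): add — endpoints in different components.
8 9 (4): add — endpoints in different components.
5 9 (5): skip — 5 and 9 already connected.
2 9 (6): skip — 2 and 9 already connected.
4 6 (8): add — endpoints in different components.
4 7 (8): add — endpoints in different components.
1 7 (9): skip — 1 and 7 already connected.
3 9 (10): add — endpoints in different components.
Edges rejected before the tree was complete: 3.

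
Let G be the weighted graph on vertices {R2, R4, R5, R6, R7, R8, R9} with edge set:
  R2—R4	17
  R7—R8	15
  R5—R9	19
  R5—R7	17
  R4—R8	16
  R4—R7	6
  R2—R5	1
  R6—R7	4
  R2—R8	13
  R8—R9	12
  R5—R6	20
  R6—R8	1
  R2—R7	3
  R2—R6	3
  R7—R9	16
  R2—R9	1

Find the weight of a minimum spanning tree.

Kruskal's algorithm — process edges by increasing weight (ties by edge label):
R2—R5 (1): add. Components now {R8} {R9} {R7} {R6} {R4} {R2,R5}
R2—R9 (1): add. Components now {R8} {R2,R5,R9} {R7} {R6} {R4}
R6—R8 (1): add. Components now {R6,R8} {R2,R5,R9} {R7} {R4}
R2—R6 (3): add. Components now {R2,R5,R6,R8,R9} {R7} {R4}
R2—R7 (3): add. Components now {R2,R5,R6,R7,R8,R9} {R4}
R6—R7 (4): skip — R7 and R6 already connected.
R4—R7 (6): add. Components now {R2,R4,R5,R6,R7,R8,R9}
MST edges: R2—R5, R2—R9, R6—R8, R2—R6, R2—R7, R4—R7; total weight 1+1+1+3+3+6 = 15.

15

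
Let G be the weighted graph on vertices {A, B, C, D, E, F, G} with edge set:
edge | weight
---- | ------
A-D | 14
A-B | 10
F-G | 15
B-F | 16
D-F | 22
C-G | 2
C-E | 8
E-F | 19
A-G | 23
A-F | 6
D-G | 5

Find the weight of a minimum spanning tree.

Prim, starting at C.
Step 1: frontier [C-G 2, C-E 8] → take C-G (2); add G.
Step 2: frontier [C-E 8, D-G 5, F-G 15, A-G 23] → take D-G (5); add D.
Step 3: frontier [C-E 8, A-D 14, D-F 22, F-G 15, A-G 23] → take C-E (8); add E.
Step 4: frontier [A-D 14, D-F 22, E-F 19, F-G 15, A-G 23] → take A-D (14); add A.
Step 5: frontier [A-F 6, A-B 10, D-F 22, E-F 19, F-G 15] → take A-F (6); add F.
Step 6: frontier [A-B 10, B-F 16] → take A-B (10); add B.
MST edges: C-G, D-G, C-E, A-D, A-F, A-B; total weight 2+5+8+14+6+10 = 45.

45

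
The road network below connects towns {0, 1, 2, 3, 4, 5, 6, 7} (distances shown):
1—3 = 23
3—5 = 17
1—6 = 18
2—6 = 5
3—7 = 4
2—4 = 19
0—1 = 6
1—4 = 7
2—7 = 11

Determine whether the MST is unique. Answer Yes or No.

Yes

Kruskal: consider edges lightest-first.
3—7 (4): add — endpoints in different components.
2—6 (5): add — endpoints in different components.
0—1 (6): add — endpoints in different components.
1—4 (7): add — endpoints in different components.
2—7 (11): add — endpoints in different components.
3—5 (17): add — endpoints in different components.
1—6 (18): add — endpoints in different components.
Every non-tree edge has weight strictly greater than the heaviest edge on the tree path between its endpoints, so the MST is unique.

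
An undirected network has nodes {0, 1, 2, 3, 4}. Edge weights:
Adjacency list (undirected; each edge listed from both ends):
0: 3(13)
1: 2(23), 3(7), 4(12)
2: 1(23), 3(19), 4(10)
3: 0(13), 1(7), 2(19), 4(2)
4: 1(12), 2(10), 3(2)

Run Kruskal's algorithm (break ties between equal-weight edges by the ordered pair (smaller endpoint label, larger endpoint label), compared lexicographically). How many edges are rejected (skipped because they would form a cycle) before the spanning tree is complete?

Sort edges by weight, then run Kruskal:
3–4 (2): add — endpoints in different components.
1–3 (7): add — endpoints in different components.
2–4 (10): add — endpoints in different components.
1–4 (12): skip — 1 and 4 already connected.
0–3 (13): add — endpoints in different components.
Edges rejected before the tree was complete: 1.

1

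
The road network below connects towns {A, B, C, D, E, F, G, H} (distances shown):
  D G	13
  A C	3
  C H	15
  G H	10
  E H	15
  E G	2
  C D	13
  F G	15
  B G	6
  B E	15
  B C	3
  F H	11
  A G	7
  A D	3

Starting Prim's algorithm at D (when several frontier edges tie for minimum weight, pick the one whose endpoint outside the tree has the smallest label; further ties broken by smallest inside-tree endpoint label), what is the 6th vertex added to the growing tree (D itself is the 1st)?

Grow the tree from D using Prim:
Step 1: cheapest edge leaving the tree is A D (3); add A.
Step 2: cheapest edge leaving the tree is A C (3); add C.
Step 3: cheapest edge leaving the tree is B C (3); add B.
Step 4: cheapest edge leaving the tree is B G (6); add G.
Step 5: cheapest edge leaving the tree is E G (2); add E.
Step 6: cheapest edge leaving the tree is G H (10); add H.
Step 7: cheapest edge leaving the tree is F H (11); add F.
Vertex order: D, A, C, B, G, E, H, F. The 6th vertex is E.

E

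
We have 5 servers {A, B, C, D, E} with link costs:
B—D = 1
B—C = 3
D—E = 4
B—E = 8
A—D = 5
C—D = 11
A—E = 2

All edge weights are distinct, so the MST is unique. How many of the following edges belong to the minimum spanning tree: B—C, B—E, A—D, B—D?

2

Kruskal's algorithm — process edges by increasing weight (ties by edge label):
B—D (1): add. Components now {A} {B,D} {C} {E}
A—E (2): add. Components now {A,E} {B,D} {C}
B—C (3): add. Components now {A,E} {B,C,D}
D—E (4): add. Components now {A,B,C,D,E}
MST edge set: {B—D, A—E, B—C, D—E}.
Of the listed edges, {B—C, B—D} are in the MST → 2.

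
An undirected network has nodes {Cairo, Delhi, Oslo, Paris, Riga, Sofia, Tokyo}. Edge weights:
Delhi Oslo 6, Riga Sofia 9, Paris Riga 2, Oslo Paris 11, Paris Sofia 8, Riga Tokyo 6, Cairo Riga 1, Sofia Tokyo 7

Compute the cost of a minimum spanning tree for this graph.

Prim's algorithm from Riga:
Step 1: frontier [Cairo Riga 1, Paris Riga 2, Riga Tokyo 6, Riga Sofia 9] → take Cairo Riga (1); add Cairo.
Step 2: frontier [Paris Riga 2, Riga Tokyo 6, Riga Sofia 9] → take Paris Riga (2); add Paris.
Step 3: frontier [Paris Sofia 8, Oslo Paris 11, Riga Tokyo 6, Riga Sofia 9] → take Riga Tokyo (6); add Tokyo.
Step 4: frontier [Paris Sofia 8, Oslo Paris 11, Riga Sofia 9, Sofia Tokyo 7] → take Sofia Tokyo (7); add Sofia.
Step 5: frontier [Oslo Paris 11] → take Oslo Paris (11); add Oslo.
Step 6: frontier [Delhi Oslo 6] → take Delhi Oslo (6); add Delhi.
MST edges: Cairo Riga, Paris Riga, Riga Tokyo, Sofia Tokyo, Oslo Paris, Delhi Oslo; total weight 1+2+6+7+11+6 = 33.

33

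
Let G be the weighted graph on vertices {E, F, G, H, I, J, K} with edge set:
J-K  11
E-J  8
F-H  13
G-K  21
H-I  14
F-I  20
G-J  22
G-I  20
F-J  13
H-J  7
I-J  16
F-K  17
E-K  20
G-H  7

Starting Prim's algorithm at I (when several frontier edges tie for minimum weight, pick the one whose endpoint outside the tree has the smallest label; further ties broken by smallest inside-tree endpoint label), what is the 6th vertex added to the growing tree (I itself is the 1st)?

K

Prim, starting at I.
Step 1: frontier [H-I 14, I-J 16, F-I 20, G-I 20] → take H-I (14); add H.
Step 2: frontier [G-H 7, H-J 7, F-H 13, I-J 16, F-I 20, G-I 20] → take G-H (7); add G.
Step 3: frontier [G-K 21, G-J 22, H-J 7, F-H 13, I-J 16, F-I 20] → take H-J (7); add J.
Step 4: frontier [G-K 21, F-H 13, F-I 20, E-J 8, J-K 11, F-J 13] → take E-J (8); add E.
Step 5: frontier [E-K 20, G-K 21, F-H 13, F-I 20, J-K 11, F-J 13] → take J-K (11); add K.
Step 6: frontier [F-H 13, F-I 20, F-J 13, F-K 17] → take F-H (13); add F.
Vertex order: I, H, G, J, E, K, F. The 6th vertex is K.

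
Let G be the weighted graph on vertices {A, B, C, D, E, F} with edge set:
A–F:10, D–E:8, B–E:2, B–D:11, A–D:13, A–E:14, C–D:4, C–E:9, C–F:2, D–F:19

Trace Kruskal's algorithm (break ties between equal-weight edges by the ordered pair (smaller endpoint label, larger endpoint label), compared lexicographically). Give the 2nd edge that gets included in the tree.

C-F

Kruskal: consider edges lightest-first.
B–E (2): add — endpoints in different components.
C–F (2): add — endpoints in different components.
C–D (4): add — endpoints in different components.
D–E (8): add — endpoints in different components.
C–E (9): skip — C and E already connected.
A–F (10): add — endpoints in different components.
The 2nd edge added is C–F.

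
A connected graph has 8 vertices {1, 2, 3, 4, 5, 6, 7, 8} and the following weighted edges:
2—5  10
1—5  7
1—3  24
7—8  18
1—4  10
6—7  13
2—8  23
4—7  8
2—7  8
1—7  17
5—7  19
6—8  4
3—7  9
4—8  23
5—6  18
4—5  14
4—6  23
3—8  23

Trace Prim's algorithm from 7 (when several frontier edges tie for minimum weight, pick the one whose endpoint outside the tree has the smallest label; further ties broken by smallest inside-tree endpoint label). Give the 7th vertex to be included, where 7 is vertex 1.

6

Prim, starting at 7.
Step 1: cheapest edge leaving the tree is 2—7 (8); add 2.
Step 2: cheapest edge leaving the tree is 4—7 (8); add 4.
Step 3: cheapest edge leaving the tree is 3—7 (9); add 3.
Step 4: cheapest edge leaving the tree is 1—4 (10); add 1.
Step 5: cheapest edge leaving the tree is 1—5 (7); add 5.
Step 6: cheapest edge leaving the tree is 6—7 (13); add 6.
Step 7: cheapest edge leaving the tree is 6—8 (4); add 8.
Vertex order: 7, 2, 4, 3, 1, 5, 6, 8. The 7th vertex is 6.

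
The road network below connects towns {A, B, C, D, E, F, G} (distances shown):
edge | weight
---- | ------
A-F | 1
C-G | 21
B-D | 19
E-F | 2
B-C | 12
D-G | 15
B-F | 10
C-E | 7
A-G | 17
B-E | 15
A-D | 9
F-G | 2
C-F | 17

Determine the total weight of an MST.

31

Prim's algorithm from A:
Step 1: cheapest edge leaving the tree is A-F (1); add F.
Step 2: cheapest edge leaving the tree is E-F (2); add E.
Step 3: cheapest edge leaving the tree is F-G (2); add G.
Step 4: cheapest edge leaving the tree is C-E (7); add C.
Step 5: cheapest edge leaving the tree is A-D (9); add D.
Step 6: cheapest edge leaving the tree is B-F (10); add B.
MST edges: A-F, E-F, F-G, C-E, A-D, B-F; total weight 1+2+2+7+9+10 = 31.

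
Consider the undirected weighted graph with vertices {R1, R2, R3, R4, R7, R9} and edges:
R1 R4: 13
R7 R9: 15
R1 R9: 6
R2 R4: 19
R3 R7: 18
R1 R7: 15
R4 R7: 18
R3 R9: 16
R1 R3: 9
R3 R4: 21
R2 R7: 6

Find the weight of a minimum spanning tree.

Prim, starting at R2.
Step 1: frontier [R2 R7 6, R2 R4 19] → take R2 R7 (6); add R7.
Step 2: frontier [R2 R4 19, R1 R7 15, R7 R9 15, R3 R7 18, R4 R7 18] → take R1 R7 (15); add R1.
Step 3: frontier [R1 R9 6, R1 R3 9, R1 R4 13, R2 R4 19, R7 R9 15, R3 R7 18, R4 R7 18] → take R1 R9 (6); add R9.
Step 4: frontier [R1 R3 9, R1 R4 13, R2 R4 19, R3 R7 18, R4 R7 18, R3 R9 16] → take R1 R3 (9); add R3.
Step 5: frontier [R1 R4 13, R2 R4 19, R3 R4 21, R4 R7 18] → take R1 R4 (13); add R4.
MST edges: R2 R7, R1 R7, R1 R9, R1 R3, R1 R4; total weight 6+15+6+9+13 = 49.

49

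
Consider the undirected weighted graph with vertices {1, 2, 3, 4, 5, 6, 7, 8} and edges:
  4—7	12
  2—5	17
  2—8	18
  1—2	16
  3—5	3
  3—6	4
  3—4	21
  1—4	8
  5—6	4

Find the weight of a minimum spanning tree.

78

Kruskal: consider edges lightest-first.
3—5 (3): add — endpoints in different components.
3—6 (4): add — endpoints in different components.
5—6 (4): skip — 5 and 6 already connected.
1—4 (8): add — endpoints in different components.
4—7 (12): add — endpoints in different components.
1—2 (16): add — endpoints in different components.
2—5 (17): add — endpoints in different components.
2—8 (18): add — endpoints in different components.
MST edges: 3—5, 3—6, 1—4, 4—7, 1—2, 2—5, 2—8; total weight 3+4+8+12+16+17+18 = 78.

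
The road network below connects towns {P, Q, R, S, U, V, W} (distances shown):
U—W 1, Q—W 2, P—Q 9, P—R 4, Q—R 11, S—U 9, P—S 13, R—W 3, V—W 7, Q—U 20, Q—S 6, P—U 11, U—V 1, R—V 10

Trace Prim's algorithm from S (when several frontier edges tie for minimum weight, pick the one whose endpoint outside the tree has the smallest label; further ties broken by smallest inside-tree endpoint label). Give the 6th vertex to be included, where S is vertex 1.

R

Prim's algorithm from S:
Step 1: frontier [Q—S 6, S—U 9, P—S 13] → take Q—S (6); add Q.
Step 2: frontier [Q—W 2, P—Q 9, Q—R 11, Q—U 20, S—U 9, P—S 13] → take Q—W (2); add W.
Step 3: frontier [P—Q 9, Q—R 11, Q—U 20, S—U 9, P—S 13, U—W 1, R—W 3, V—W 7] → take U—W (1); add U.
Step 4: frontier [P—Q 9, Q—R 11, P—S 13, U—V 1, P—U 11, R—W 3, V—W 7] → take U—V (1); add V.
Step 5: frontier [P—Q 9, Q—R 11, P—S 13, P—U 11, R—V 10, R—W 3] → take R—W (3); add R.
Step 6: frontier [P—Q 9, P—R 4, P—S 13, P—U 11] → take P—R (4); add P.
Vertex order: S, Q, W, U, V, R, P. The 6th vertex is R.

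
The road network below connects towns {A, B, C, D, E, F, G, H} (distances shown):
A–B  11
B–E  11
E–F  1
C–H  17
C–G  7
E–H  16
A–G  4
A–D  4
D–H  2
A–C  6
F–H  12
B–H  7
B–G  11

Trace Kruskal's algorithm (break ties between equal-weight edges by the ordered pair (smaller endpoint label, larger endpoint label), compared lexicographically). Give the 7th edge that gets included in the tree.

B-E

Sort edges by weight, then run Kruskal:
E–F (1): add — endpoints in different components.
D–H (2): add — endpoints in different components.
A–D (4): add — endpoints in different components.
A–G (4): add — endpoints in different components.
A–C (6): add — endpoints in different components.
B–H (7): add — endpoints in different components.
C–G (7): skip — C and G already connected.
A–B (11): skip — A and B already connected.
B–E (11): add — endpoints in different components.
The 7th edge added is B–E.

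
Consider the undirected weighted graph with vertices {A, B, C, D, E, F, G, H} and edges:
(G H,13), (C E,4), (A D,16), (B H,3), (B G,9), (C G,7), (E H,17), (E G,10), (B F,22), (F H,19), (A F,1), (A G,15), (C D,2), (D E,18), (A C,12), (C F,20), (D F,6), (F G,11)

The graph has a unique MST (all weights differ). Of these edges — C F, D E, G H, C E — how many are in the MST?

1

Kruskal's algorithm — process edges by increasing weight (ties by edge label):
A F (1): add — endpoints in different components.
C D (2): add — endpoints in different components.
B H (3): add — endpoints in different components.
C E (4): add — endpoints in different components.
D F (6): add — endpoints in different components.
C G (7): add — endpoints in different components.
B G (9): add — endpoints in different components.
MST edge set: {A F, C D, B H, C E, D F, C G, B G}.
Of the listed edges, {C E} are in the MST → 1.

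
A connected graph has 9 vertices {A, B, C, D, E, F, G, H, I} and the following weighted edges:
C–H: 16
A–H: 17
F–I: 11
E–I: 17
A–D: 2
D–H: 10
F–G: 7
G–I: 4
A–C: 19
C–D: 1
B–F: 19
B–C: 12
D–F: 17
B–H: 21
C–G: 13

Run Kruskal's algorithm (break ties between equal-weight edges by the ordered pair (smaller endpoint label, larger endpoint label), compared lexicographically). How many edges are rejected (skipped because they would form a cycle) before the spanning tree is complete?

4

Sort edges by weight, then run Kruskal:
C–D (1): add — endpoints in different components.
A–D (2): add — endpoints in different components.
G–I (4): add — endpoints in different components.
F–G (7): add — endpoints in different components.
D–H (10): add — endpoints in different components.
F–I (11): skip — F and I already connected.
B–C (12): add — endpoints in different components.
C–G (13): add — endpoints in different components.
C–H (16): skip — C and H already connected.
A–H (17): skip — A and H already connected.
D–F (17): skip — D and F already connected.
E–I (17): add — endpoints in different components.
Edges rejected before the tree was complete: 4.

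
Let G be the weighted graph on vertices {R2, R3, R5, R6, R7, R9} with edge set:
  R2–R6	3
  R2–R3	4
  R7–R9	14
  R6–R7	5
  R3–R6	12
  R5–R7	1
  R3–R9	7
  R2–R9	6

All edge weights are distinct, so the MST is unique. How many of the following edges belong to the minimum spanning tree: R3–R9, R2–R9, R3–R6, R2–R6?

2

Sort edges by weight, then run Kruskal:
R5–R7 (1): add — endpoints in different components.
R2–R6 (3): add — endpoints in different components.
R2–R3 (4): add — endpoints in different components.
R6–R7 (5): add — endpoints in different components.
R2–R9 (6): add — endpoints in different components.
MST edge set: {R5–R7, R2–R6, R2–R3, R6–R7, R2–R9}.
Of the listed edges, {R2–R9, R2–R6} are in the MST → 2.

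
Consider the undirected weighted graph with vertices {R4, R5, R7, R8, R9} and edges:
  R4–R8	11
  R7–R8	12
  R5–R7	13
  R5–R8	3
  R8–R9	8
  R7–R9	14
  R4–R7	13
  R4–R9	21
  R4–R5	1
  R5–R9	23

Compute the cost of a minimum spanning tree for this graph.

24

Prim's algorithm from R9:
Step 1: frontier [R8–R9 8, R7–R9 14, R4–R9 21, R5–R9 23] → take R8–R9 (8); add R8.
Step 2: frontier [R5–R8 3, R4–R8 11, R7–R8 12, R7–R9 14, R4–R9 21, R5–R9 23] → take R5–R8 (3); add R5.
Step 3: frontier [R4–R5 1, R5–R7 13, R4–R8 11, R7–R8 12, R7–R9 14, R4–R9 21] → take R4–R5 (1); add R4.
Step 4: frontier [R4–R7 13, R5–R7 13, R7–R8 12, R7–R9 14] → take R7–R8 (12); add R7.
MST edges: R8–R9, R5–R8, R4–R5, R7–R8; total weight 8+3+1+12 = 24.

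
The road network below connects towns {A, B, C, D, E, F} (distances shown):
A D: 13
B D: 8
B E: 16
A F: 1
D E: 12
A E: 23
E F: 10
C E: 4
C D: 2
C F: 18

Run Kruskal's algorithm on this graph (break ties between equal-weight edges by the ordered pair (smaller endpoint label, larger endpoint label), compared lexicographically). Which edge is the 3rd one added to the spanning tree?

Kruskal's algorithm — process edges by increasing weight (ties by edge label):
A F (1): add. Components now {A,F} {B} {C} {D} {E}
C D (2): add. Components now {A,F} {B} {C,D} {E}
C E (4): add. Components now {A,F} {B} {C,D,E}
B D (8): add. Components now {A,F} {B,C,D,E}
E F (10): add. Components now {A,B,C,D,E,F}
The 3rd edge added is C E.

C-E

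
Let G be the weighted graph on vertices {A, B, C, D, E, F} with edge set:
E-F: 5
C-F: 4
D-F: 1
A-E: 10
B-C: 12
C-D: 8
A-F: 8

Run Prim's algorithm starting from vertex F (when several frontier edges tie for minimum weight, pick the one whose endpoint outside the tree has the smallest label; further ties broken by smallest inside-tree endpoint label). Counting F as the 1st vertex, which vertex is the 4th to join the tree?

Grow the tree from F using Prim:
Step 1: cheapest edge leaving the tree is D-F (1); add D.
Step 2: cheapest edge leaving the tree is C-F (4); add C.
Step 3: cheapest edge leaving the tree is E-F (5); add E.
Step 4: cheapest edge leaving the tree is A-F (8); add A.
Step 5: cheapest edge leaving the tree is B-C (12); add B.
Vertex order: F, D, C, E, A, B. The 4th vertex is E.

E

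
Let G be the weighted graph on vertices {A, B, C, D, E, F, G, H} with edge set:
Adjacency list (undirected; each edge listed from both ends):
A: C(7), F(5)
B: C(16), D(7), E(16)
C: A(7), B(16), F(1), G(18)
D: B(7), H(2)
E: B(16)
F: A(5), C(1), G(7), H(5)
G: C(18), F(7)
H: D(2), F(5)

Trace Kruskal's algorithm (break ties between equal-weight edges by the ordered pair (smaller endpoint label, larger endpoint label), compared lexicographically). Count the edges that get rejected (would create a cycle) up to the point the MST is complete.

Kruskal's algorithm — process edges by increasing weight (ties by edge label):
C—F (1): add — endpoints in different components.
D—H (2): add — endpoints in different components.
A—F (5): add — endpoints in different components.
F—H (5): add — endpoints in different components.
A—C (7): skip — A and C already connected.
B—D (7): add — endpoints in different components.
F—G (7): add — endpoints in different components.
B—C (16): skip — B and C already connected.
B—E (16): add — endpoints in different components.
Edges rejected before the tree was complete: 2.

2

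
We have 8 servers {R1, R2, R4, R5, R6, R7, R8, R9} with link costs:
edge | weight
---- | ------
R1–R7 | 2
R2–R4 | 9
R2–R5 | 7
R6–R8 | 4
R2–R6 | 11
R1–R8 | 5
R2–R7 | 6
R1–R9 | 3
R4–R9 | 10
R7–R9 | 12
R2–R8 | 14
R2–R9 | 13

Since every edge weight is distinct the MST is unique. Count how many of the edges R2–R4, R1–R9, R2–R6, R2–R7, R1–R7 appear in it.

4

Sort edges by weight, then run Kruskal:
R1–R7 (2): add — endpoints in different components.
R1–R9 (3): add — endpoints in different components.
R6–R8 (4): add — endpoints in different components.
R1–R8 (5): add — endpoints in different components.
R2–R7 (6): add — endpoints in different components.
R2–R5 (7): add — endpoints in different components.
R2–R4 (9): add — endpoints in different components.
MST edge set: {R1–R7, R1–R9, R6–R8, R1–R8, R2–R7, R2–R5, R2–R4}.
Of the listed edges, {R2–R4, R1–R9, R2–R7, R1–R7} are in the MST → 4.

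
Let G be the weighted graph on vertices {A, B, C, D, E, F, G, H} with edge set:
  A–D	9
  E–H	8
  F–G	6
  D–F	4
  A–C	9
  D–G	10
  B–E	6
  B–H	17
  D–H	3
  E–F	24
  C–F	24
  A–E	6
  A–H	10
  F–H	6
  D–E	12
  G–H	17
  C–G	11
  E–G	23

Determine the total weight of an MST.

Kruskal: consider edges lightest-first.
D–H (3): add — endpoints in different components.
D–F (4): add — endpoints in different components.
A–E (6): add — endpoints in different components.
B–E (6): add — endpoints in different components.
F–G (6): add — endpoints in different components.
F–H (6): skip — F and H already connected.
E–H (8): add — endpoints in different components.
A–C (9): add — endpoints in different components.
MST edges: D–H, D–F, A–E, B–E, F–G, E–H, A–C; total weight 3+4+6+6+6+8+9 = 42.

42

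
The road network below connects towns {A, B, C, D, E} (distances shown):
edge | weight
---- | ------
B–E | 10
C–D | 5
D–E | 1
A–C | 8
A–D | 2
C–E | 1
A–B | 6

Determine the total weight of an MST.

Prim, starting at B.
Step 1: cheapest edge leaving the tree is A–B (6); add A.
Step 2: cheapest edge leaving the tree is A–D (2); add D.
Step 3: cheapest edge leaving the tree is D–E (1); add E.
Step 4: cheapest edge leaving the tree is C–E (1); add C.
MST edges: A–B, A–D, D–E, C–E; total weight 6+2+1+1 = 10.

10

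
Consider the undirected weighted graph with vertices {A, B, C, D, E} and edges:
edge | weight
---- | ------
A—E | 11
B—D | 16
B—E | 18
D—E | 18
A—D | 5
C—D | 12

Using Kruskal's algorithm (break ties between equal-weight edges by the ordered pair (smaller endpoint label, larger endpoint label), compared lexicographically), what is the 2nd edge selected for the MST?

Sort edges by weight, then run Kruskal:
A—D (5): add — endpoints in different components.
A—E (11): add — endpoints in different components.
C—D (12): add — endpoints in different components.
B—D (16): add — endpoints in different components.
The 2nd edge added is A—E.

A-E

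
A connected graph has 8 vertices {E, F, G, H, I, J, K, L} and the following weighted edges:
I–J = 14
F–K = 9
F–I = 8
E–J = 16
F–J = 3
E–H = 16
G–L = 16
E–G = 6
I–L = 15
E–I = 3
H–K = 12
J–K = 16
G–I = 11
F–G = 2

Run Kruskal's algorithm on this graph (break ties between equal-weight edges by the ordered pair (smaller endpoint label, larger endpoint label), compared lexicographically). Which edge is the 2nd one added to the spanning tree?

E-I

Sort edges by weight, then run Kruskal:
F–G (2): add — endpoints in different components.
E–I (3): add — endpoints in different components.
F–J (3): add — endpoints in different components.
E–G (6): add — endpoints in different components.
F–I (8): skip — F and I already connected.
F–K (9): add — endpoints in different components.
G–I (11): skip — G and I already connected.
H–K (12): add — endpoints in different components.
I–J (14): skip — I and J already connected.
I–L (15): add — endpoints in different components.
The 2nd edge added is E–I.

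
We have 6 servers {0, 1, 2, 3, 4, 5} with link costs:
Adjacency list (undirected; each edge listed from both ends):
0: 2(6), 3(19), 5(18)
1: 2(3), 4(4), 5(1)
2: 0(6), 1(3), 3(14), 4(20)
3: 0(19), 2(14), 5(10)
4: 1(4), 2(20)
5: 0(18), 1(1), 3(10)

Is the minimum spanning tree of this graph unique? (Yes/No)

Kruskal's algorithm — process edges by increasing weight (ties by edge label):
1 5 (1): add. Components now {0} {1,5} {2} {3} {4}
1 2 (3): add. Components now {0} {1,2,5} {3} {4}
1 4 (4): add. Components now {0} {1,2,4,5} {3}
0 2 (6): add. Components now {0,1,2,4,5} {3}
3 5 (10): add. Components now {0,1,2,3,4,5}
Every non-tree edge has weight strictly greater than the heaviest edge on the tree path between its endpoints, so the MST is unique.

Yes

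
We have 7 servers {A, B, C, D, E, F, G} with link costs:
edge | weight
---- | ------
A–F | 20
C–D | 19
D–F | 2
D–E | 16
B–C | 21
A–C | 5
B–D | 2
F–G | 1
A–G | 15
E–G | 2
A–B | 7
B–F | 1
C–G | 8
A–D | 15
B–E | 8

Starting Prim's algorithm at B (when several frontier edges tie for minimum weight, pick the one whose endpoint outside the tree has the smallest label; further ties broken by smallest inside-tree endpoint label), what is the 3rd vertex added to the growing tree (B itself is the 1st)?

G

Prim, starting at B.
Step 1: cheapest edge leaving the tree is B–F (1); add F.
Step 2: cheapest edge leaving the tree is F–G (1); add G.
Step 3: cheapest edge leaving the tree is B–D (2); add D.
Step 4: cheapest edge leaving the tree is E–G (2); add E.
Step 5: cheapest edge leaving the tree is A–B (7); add A.
Step 6: cheapest edge leaving the tree is A–C (5); add C.
Vertex order: B, F, G, D, E, A, C. The 3rd vertex is G.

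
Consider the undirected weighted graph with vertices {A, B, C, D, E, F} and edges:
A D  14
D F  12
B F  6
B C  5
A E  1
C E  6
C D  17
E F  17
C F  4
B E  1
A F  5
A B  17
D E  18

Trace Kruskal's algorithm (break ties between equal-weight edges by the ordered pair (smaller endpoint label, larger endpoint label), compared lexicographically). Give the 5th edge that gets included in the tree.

Kruskal's algorithm — process edges by increasing weight (ties by edge label):
A E (1): add. Components now {A,E} {B} {C} {D} {F}
B E (1): add. Components now {A,B,E} {C} {D} {F}
C F (4): add. Components now {A,B,E} {C,F} {D}
A F (5): add. Components now {A,B,C,E,F} {D}
B C (5): skip — B and C already connected.
B F (6): skip — B and F already connected.
C E (6): skip — C and E already connected.
D F (12): add. Components now {A,B,C,D,E,F}
The 5th edge added is D F.

D-F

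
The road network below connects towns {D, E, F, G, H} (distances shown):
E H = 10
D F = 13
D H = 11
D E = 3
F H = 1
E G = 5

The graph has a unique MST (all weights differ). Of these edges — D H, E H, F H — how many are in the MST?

2

Sort edges by weight, then run Kruskal:
F H (1): add. Components now {D} {E} {F,H} {G}
D E (3): add. Components now {D,E} {F,H} {G}
E G (5): add. Components now {D,E,G} {F,H}
E H (10): add. Components now {D,E,F,G,H}
MST edge set: {F H, D E, E G, E H}.
Of the listed edges, {E H, F H} are in the MST → 2.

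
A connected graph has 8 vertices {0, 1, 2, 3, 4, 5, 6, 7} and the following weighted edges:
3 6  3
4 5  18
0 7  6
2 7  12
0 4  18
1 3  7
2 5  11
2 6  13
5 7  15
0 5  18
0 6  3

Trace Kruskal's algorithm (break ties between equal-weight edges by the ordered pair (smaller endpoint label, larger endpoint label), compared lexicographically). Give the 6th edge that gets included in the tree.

Kruskal: consider edges lightest-first.
0 6 (3): add — endpoints in different components.
3 6 (3): add — endpoints in different components.
0 7 (6): add — endpoints in different components.
1 3 (7): add — endpoints in different components.
2 5 (11): add — endpoints in different components.
2 7 (12): add — endpoints in different components.
2 6 (13): skip — 2 and 6 already connected.
5 7 (15): skip — 5 and 7 already connected.
0 4 (18): add — endpoints in different components.
The 6th edge added is 2 7.

2-7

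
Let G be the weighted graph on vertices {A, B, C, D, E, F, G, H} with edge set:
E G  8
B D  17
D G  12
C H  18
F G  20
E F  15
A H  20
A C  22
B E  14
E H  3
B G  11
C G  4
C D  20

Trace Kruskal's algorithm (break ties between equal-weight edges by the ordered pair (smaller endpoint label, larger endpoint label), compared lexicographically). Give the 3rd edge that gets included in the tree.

Sort edges by weight, then run Kruskal:
E H (3): add — endpoints in different components.
C G (4): add — endpoints in different components.
E G (8): add — endpoints in different components.
B G (11): add — endpoints in different components.
D G (12): add — endpoints in different components.
B E (14): skip — B and E already connected.
E F (15): add — endpoints in different components.
B D (17): skip — B and D already connected.
C H (18): skip — C and H already connected.
A H (20): add — endpoints in different components.
The 3rd edge added is E G.

E-G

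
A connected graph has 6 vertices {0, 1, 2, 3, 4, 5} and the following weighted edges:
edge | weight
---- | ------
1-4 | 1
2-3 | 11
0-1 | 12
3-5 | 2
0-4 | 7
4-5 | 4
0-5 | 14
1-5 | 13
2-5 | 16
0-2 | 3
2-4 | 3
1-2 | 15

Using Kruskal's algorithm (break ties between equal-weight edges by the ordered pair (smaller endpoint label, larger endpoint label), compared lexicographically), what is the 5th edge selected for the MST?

4-5

Sort edges by weight, then run Kruskal:
1-4 (1): add. Components now {0} {1,4} {2} {3} {5}
3-5 (2): add. Components now {0} {1,4} {2} {3,5}
0-2 (3): add. Components now {0,2} {1,4} {3,5}
2-4 (3): add. Components now {0,1,2,4} {3,5}
4-5 (4): add. Components now {0,1,2,3,4,5}
The 5th edge added is 4-5.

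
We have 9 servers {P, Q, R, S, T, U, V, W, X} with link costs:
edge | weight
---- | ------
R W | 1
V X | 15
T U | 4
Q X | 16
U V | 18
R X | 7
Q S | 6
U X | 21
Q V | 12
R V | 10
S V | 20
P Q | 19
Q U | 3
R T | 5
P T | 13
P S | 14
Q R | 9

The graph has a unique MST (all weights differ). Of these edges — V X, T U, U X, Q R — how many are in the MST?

Kruskal: consider edges lightest-first.
R W (1): add — endpoints in different components.
Q U (3): add — endpoints in different components.
T U (4): add — endpoints in different components.
R T (5): add — endpoints in different components.
Q S (6): add — endpoints in different components.
R X (7): add — endpoints in different components.
Q R (9): skip — R and Q already connected.
R V (10): add — endpoints in different components.
Q V (12): skip — V and Q already connected.
P T (13): add — endpoints in different components.
MST edge set: {R W, Q U, T U, R T, Q S, R X, R V, P T}.
Of the listed edges, {T U} are in the MST → 1.

1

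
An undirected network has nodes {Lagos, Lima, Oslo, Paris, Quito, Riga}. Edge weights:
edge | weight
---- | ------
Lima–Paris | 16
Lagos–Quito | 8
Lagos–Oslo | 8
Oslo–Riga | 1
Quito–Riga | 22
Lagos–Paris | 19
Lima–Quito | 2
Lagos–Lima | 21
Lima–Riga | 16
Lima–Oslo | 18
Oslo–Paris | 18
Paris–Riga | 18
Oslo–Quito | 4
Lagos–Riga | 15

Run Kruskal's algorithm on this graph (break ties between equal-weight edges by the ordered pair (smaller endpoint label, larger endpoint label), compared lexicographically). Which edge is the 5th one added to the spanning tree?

Kruskal's algorithm — process edges by increasing weight (ties by edge label):
Oslo–Riga (1): add — endpoints in different components.
Lima–Quito (2): add — endpoints in different components.
Oslo–Quito (4): add — endpoints in different components.
Lagos–Oslo (8): add — endpoints in different components.
Lagos–Quito (8): skip — Lagos and Quito already connected.
Lagos–Riga (15): skip — Lagos and Riga already connected.
Lima–Paris (16): add — endpoints in different components.
The 5th edge added is Lima–Paris.

Lima-Paris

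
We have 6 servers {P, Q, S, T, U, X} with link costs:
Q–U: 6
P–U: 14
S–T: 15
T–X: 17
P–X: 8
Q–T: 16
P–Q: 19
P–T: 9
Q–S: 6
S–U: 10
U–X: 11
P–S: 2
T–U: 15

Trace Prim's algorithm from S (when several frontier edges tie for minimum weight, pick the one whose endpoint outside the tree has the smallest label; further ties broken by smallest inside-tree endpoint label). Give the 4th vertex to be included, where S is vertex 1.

U

Prim, starting at S.
Step 1: frontier [P–S 2, Q–S 6, S–U 10, S–T 15] → take P–S (2); add P.
Step 2: frontier [P–X 8, P–T 9, P–U 14, P–Q 19, Q–S 6, S–U 10, S–T 15] → take Q–S (6); add Q.
Step 3: frontier [P–X 8, P–T 9, P–U 14, Q–U 6, Q–T 16, S–U 10, S–T 15] → take Q–U (6); add U.
Step 4: frontier [P–X 8, P–T 9, Q–T 16, S–T 15, U–X 11, T–U 15] → take P–X (8); add X.
Step 5: frontier [P–T 9, Q–T 16, S–T 15, T–U 15, T–X 17] → take P–T (9); add T.
Vertex order: S, P, Q, U, X, T. The 4th vertex is U.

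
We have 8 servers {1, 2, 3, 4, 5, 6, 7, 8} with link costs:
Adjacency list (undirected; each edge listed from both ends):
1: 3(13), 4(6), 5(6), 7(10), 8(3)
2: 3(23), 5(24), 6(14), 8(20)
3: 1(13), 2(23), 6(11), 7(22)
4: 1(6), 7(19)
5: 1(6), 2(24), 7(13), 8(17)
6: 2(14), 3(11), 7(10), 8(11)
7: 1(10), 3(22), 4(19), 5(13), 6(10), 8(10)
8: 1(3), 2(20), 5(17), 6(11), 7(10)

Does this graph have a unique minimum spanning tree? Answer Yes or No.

Kruskal: consider edges lightest-first.
1 8 (3): add — endpoints in different components.
1 4 (6): add — endpoints in different components.
1 5 (6): add — endpoints in different components.
1 7 (10): add — endpoints in different components.
6 7 (10): add — endpoints in different components.
7 8 (10): skip — 7 and 8 already connected.
3 6 (11): add — endpoints in different components.
6 8 (11): skip — 6 and 8 already connected.
1 3 (13): skip — 1 and 3 already connected.
5 7 (13): skip — 5 and 7 already connected.
2 6 (14): add — endpoints in different components.
Non-tree edge 7 8 has weight 10, equal to the heaviest edge on its tree cycle — swapping gives another MST of the same weight. Not unique.

No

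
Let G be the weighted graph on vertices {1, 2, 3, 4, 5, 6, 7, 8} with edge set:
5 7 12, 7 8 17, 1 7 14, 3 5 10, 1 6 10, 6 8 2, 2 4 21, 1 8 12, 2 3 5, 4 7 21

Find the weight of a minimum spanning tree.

74

Prim, starting at 1.
Step 1: frontier [1 6 10, 1 8 12, 1 7 14] → take 1 6 (10); add 6.
Step 2: frontier [1 8 12, 1 7 14, 6 8 2] → take 6 8 (2); add 8.
Step 3: frontier [1 7 14, 7 8 17] → take 1 7 (14); add 7.
Step 4: frontier [5 7 12, 4 7 21] → take 5 7 (12); add 5.
Step 5: frontier [3 5 10, 4 7 21] → take 3 5 (10); add 3.
Step 6: frontier [2 3 5, 4 7 21] → take 2 3 (5); add 2.
Step 7: frontier [2 4 21, 4 7 21] → take 2 4 (21); add 4.
MST edges: 1 6, 6 8, 1 7, 5 7, 3 5, 2 3, 2 4; total weight 10+2+14+12+10+5+21 = 74.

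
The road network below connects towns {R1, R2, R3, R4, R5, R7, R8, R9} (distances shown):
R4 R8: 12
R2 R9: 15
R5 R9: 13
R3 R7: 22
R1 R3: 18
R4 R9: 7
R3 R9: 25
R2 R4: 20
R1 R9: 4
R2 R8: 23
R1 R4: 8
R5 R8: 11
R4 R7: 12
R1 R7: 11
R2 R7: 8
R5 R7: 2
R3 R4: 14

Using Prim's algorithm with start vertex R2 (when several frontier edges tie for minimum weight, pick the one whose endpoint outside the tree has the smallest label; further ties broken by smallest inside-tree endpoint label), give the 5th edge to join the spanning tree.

R4-R9

Prim's algorithm from R2:
Step 1: cheapest edge leaving the tree is R2 R7 (8); add R7.
Step 2: cheapest edge leaving the tree is R5 R7 (2); add R5.
Step 3: cheapest edge leaving the tree is R1 R7 (11); add R1.
Step 4: cheapest edge leaving the tree is R1 R9 (4); add R9.
Step 5: cheapest edge leaving the tree is R4 R9 (7); add R4.
Step 6: cheapest edge leaving the tree is R5 R8 (11); add R8.
Step 7: cheapest edge leaving the tree is R3 R4 (14); add R3.
The 5th edge added is R4 R9.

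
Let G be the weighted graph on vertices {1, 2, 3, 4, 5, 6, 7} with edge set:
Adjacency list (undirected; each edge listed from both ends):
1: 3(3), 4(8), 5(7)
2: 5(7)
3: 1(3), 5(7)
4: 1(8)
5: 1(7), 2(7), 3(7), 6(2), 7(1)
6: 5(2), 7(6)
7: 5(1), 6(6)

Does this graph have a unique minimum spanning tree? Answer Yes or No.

No

Kruskal: consider edges lightest-first.
5–7 (1): add. Components now {1} {2} {3} {4} {5,7} {6}
5–6 (2): add. Components now {1} {2} {3} {4} {5,6,7}
1–3 (3): add. Components now {1,3} {2} {4} {5,6,7}
6–7 (6): skip — 6 and 7 already connected.
1–5 (7): add. Components now {1,3,5,6,7} {2} {4}
2–5 (7): add. Components now {1,2,3,5,6,7} {4}
3–5 (7): skip — 3 and 5 already connected.
1–4 (8): add. Components now {1,2,3,4,5,6,7}
Non-tree edge 3–5 has weight 7, equal to the heaviest edge on its tree cycle — swapping gives another MST of the same weight. Not unique.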